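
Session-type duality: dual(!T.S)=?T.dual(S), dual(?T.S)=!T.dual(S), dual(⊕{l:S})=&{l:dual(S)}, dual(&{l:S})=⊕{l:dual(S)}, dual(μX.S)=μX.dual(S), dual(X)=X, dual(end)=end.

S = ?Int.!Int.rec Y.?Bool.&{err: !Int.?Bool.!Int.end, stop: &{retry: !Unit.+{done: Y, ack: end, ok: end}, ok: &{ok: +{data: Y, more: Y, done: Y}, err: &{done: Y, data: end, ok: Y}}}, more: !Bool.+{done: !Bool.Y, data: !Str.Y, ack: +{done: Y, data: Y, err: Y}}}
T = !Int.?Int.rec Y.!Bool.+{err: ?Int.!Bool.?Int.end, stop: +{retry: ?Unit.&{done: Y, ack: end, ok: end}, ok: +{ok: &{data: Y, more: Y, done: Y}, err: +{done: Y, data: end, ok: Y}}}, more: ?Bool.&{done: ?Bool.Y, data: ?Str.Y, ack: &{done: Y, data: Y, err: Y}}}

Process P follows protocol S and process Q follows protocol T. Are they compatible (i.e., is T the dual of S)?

?Int vs !Int  ok
  !Int vs ?Int  ok
    rec Y vs rec Y  ok (binder kept)
      ?Bool vs !Bool  ok
        &{err,stop,more} vs +{err,stop,more}  ok same labels
          • err:
            !Int vs ?Int  ok
              ?Bool vs !Bool  ok
                !Int vs ?Int  ok
                  end vs end  ok
          • stop:
            &{retry,ok} vs +{retry,ok}  ok same labels
              • retry:
                !Unit vs ?Unit  ok
                  +{done,ack,ok} vs &{done,ack,ok}  ok same labels
                    • done:
                      Y vs Y  ok
                    • ack:
                      end vs end  ok
                    • ok:
                      end vs end  ok
              • ok:
                &{ok,err} vs +{ok,err}  ok same labels
                  • ok:
                    +{data,more,done} vs &{data,more,done}  ok same labels
                      • data:
                        Y vs Y  ok
                      • more:
                        Y vs Y  ok
                      • done:
                        Y vs Y  ok
                  • err:
                    &{done,data,ok} vs +{done,data,ok}  ok same labels
                      • done:
                        Y vs Y  ok
                      • data:
                        end vs end  ok
                      • ok:
                        Y vs Y  ok
          • more:
            !Bool vs ?Bool  ok
              +{done,data,ack} vs &{done,data,ack}  ok same labels
                • done:
                  !Bool vs ?Bool  ok
                    Y vs Y  ok
                • data:
                  !Str vs ?Str  ok
                    Y vs Y  ok
                • ack:
                  +{done,data,err} vs &{done,data,err}  ok same labels
                    • done:
                      Y vs Y  ok
                    • data:
                      Y vs Y  ok
                    • err:
                      Y vs Y  ok

YES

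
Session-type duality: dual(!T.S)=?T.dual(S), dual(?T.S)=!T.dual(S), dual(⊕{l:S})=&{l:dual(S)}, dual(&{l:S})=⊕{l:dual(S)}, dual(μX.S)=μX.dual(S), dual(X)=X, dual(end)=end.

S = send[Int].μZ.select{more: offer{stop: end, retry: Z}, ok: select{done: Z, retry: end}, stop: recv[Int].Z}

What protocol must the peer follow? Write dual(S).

recv[Int].μZ.offer{more: select{stop: end, retry: Z}, ok: offer{done: Z, retry: end}, stop: send[Int].Z}

send[Int] → recv[Int]
  μZ → μZ  (rec unchanged)
    select{more,ok,stop} → offer{more,ok,stop}  (⊕→&)
      [more]
        offer{stop,retry} → select{stop,retry}  (external→internal)
          [stop]
            dual(end) = end
          [retry]
            dual(Z) = Z
      [ok]
        select{done,retry} → offer{done,retry}  (⊕→&)
          [done]
            dual(Z) = Z
          [retry]
            dual(end) = end
      [stop]
        recv[Int] → send[Int]
          dual(Z) = Z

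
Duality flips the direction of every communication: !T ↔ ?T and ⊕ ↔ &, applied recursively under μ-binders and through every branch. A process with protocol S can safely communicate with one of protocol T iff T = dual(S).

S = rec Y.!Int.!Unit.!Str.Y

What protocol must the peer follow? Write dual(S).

rec Y = rec Y  (binder kept)
  !Int = ?Int
    !Unit = ?Unit
      !Str = ?Str
        Y ↦ Y

rec Y.?Int.?Unit.?Str.Y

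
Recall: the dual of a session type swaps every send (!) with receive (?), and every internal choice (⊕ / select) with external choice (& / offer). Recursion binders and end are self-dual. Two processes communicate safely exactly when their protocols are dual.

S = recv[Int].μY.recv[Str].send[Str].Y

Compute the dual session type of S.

send[Int].μY.send[Str].recv[Str].Y

recv[Int] ↦ send[Int]
  μY ↦ μY  (μ self-dual)
    recv[Str] ↦ send[Str]
      send[Str] ↦ recv[Str]
        Y self-dual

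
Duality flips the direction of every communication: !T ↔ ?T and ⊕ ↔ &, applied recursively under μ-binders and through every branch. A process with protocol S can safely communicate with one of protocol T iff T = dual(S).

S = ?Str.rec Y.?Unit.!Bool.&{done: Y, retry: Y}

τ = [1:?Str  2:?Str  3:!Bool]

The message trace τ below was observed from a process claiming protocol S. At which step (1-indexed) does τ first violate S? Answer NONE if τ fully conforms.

2

@1 ?Str  ok  now at rec Y.…
@2 got ?Str, protocol expects ?Unit  ✗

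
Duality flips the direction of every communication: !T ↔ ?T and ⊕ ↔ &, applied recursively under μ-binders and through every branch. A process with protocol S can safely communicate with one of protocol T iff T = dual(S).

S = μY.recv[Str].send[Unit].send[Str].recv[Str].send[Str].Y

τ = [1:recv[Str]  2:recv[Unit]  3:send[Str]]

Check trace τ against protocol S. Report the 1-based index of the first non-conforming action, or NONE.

2

[1] recv[Str]  ✓  cont: send[Unit].send[Str].recv[Str].send[Str].μY.…
[2] got recv[Unit], protocol expects send[Unit]  ✗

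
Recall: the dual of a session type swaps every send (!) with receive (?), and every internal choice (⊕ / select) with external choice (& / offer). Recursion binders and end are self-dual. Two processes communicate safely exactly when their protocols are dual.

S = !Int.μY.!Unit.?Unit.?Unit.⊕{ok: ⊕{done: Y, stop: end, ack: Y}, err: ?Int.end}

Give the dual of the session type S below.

?Int.μY.?Unit.!Unit.!Unit.&{ok: &{done: Y, stop: end, ack: Y}, err: !Int.end}

!Int = ?Int
  μY = μY  (binder kept)
    !Unit = ?Unit
      ?Unit = !Unit
        ?Unit = !Unit
          ⊕{ok,err} = &{ok,err}  (select→offer)
            [ok]
              ⊕{done,stop,ack} = &{done,stop,ack}  (select→offer)
                [done]
                  dual(Y) = Y
                [stop]
                  dual(end) = end
                [ack]
                  dual(Y) = Y
            [err]
              ?Int = !Int
                dual(end) = end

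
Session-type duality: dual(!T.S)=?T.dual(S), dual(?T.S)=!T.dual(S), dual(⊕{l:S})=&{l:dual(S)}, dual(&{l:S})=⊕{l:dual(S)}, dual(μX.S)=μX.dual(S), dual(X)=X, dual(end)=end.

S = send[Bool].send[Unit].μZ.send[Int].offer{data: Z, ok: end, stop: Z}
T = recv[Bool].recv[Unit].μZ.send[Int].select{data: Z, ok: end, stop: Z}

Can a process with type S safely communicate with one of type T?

NO

send[Bool] vs recv[Bool]  ✓
  send[Unit] vs recv[Unit]  ✓
    μZ vs μZ  ✓ (μ self-dual)
      send[Int] vs send[Int]  ✗ same direction on both sides — not dual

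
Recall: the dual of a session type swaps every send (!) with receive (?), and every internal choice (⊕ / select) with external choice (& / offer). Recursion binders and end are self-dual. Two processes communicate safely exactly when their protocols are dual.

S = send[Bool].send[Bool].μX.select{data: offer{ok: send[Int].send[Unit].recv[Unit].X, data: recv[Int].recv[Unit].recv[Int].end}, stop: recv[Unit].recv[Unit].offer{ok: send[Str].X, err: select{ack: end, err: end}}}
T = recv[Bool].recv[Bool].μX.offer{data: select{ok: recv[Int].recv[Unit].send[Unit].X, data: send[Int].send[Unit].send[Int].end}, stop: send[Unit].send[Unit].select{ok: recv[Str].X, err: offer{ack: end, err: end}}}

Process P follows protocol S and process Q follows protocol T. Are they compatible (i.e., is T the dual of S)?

YES

send[Bool] | recv[Bool]  ok
  send[Bool] | recv[Bool]  ok
    μX | μX  ok (rec unchanged)
      select{data,stop} | offer{data,stop}  ok label sets agree
        case data:
          offer{ok,data} | select{ok,data}  ok label sets agree
            case ok:
              send[Int] | recv[Int]  ok
                send[Unit] | recv[Unit]  ok
                  recv[Unit] | send[Unit]  ok
                    X | X  ok
            case data:
              recv[Int] | send[Int]  ok
                recv[Unit] | send[Unit]  ok
                  recv[Int] | send[Int]  ok
                    end | end  ok
        case stop:
          recv[Unit] | send[Unit]  ok
            recv[Unit] | send[Unit]  ok
              offer{ok,err} | select{ok,err}  ok label sets agree
                case ok:
                  send[Str] | recv[Str]  ok
                    X | X  ok
                case err:
                  select{ack,err} | offer{ack,err}  ok label sets agree
                    case ack:
                      end | end  ok
                    case err:
                      end | end  ok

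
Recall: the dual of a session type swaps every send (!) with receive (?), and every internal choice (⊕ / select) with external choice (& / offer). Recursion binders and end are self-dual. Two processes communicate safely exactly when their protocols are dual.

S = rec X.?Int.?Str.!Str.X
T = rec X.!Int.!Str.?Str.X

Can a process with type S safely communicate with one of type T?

rec X ‖ rec X  match (μ self-dual)
  ?Int ‖ !Int  match
    ?Str ‖ !Str  match
      !Str ‖ ?Str  match
        X ‖ X  match

YES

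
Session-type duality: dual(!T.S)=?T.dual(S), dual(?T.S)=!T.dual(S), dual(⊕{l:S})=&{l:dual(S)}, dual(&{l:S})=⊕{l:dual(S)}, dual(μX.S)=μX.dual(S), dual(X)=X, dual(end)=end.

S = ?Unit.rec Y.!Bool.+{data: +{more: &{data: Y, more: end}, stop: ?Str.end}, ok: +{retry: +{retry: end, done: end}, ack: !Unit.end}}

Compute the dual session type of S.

?Unit = !Unit
  rec Y = rec Y  (binder kept)
    !Bool = ?Bool
      +{data,ok} = &{data,ok}  (select→offer)
        case data:
          +{more,stop} = &{more,stop}  (select→offer)
            case more:
              &{data,more} = +{data,more}  (offer→select)
                case data:
                  Y ↦ Y
                case more:
                  end ↦ end
            case stop:
              ?Str = !Str
                end ↦ end
        case ok:
          +{retry,ack} = &{retry,ack}  (select→offer)
            case retry:
              +{retry,done} = &{retry,done}  (select→offer)
                case retry:
                  end ↦ end
                case done:
                  end ↦ end
            case ack:
              !Unit = ?Unit
                end ↦ end

!Unit.rec Y.?Bool.&{data: &{more: +{data: Y, more: end}, stop: !Str.end}, ok: &{retry: &{retry: end, done: end}, ack: ?Unit.end}}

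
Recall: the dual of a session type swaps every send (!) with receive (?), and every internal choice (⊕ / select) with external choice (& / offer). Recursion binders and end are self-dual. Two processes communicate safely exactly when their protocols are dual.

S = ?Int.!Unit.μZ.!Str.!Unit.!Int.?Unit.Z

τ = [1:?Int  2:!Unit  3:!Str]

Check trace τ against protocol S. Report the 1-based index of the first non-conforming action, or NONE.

NONE

[1] ?Int  match  now at !Unit.μZ.…
[2] !Unit  match  now at μZ.…
[3] !Str  match  now at !Unit.!Int.?Unit.μZ.…
trace exhausted — no violation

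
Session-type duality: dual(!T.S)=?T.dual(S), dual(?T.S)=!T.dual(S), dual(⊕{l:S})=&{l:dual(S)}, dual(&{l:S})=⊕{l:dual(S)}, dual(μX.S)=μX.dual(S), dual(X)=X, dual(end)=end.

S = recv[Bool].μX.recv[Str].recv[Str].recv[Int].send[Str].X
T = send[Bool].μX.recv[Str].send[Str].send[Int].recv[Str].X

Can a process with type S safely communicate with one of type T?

recv[Bool] ‖ send[Bool]  ✓
  μX ‖ μX  ✓ (binder kept)
    recv[Str] ‖ recv[Str]  ✗ same direction on both sides — not dual

NO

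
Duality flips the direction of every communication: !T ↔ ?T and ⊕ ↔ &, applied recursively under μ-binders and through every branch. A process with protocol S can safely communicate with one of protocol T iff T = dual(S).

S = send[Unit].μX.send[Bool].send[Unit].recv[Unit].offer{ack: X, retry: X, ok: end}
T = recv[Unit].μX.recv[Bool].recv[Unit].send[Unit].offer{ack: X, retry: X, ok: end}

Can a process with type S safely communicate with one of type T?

send[Unit] ‖ recv[Unit]  match
  μX ‖ μX  match (binder kept)
    send[Bool] ‖ recv[Bool]  match
      send[Unit] ‖ recv[Unit]  match
        recv[Unit] ‖ send[Unit]  match
          offer{ack,retry,ok} ‖ offer{ack,retry,ok}  ✗ choice polarity not flipped — not dual

NO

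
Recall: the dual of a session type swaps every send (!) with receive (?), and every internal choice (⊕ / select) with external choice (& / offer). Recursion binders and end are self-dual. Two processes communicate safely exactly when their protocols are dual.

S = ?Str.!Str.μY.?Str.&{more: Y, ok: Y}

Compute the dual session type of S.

?Str → !Str
  !Str → ?Str
    μY → μY  (rec unchanged)
      ?Str → !Str
        &{more,ok} → ⊕{more,ok}  (offer→select)
          case more:
            dual(Y) = Y
          case ok:
            dual(Y) = Y

!Str.?Str.μY.!Str.⊕{more: Y, ok: Y}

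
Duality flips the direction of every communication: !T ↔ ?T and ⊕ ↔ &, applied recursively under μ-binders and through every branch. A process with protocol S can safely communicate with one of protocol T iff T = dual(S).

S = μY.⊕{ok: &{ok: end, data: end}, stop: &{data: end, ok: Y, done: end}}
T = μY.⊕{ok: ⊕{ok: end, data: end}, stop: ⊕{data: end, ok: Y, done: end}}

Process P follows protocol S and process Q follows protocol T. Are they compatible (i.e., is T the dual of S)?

NO

μY ‖ μY  ok (μ self-dual)
  ⊕{ok,stop} ‖ ⊕{ok,stop}  ✗ choice polarity not flipped — not dual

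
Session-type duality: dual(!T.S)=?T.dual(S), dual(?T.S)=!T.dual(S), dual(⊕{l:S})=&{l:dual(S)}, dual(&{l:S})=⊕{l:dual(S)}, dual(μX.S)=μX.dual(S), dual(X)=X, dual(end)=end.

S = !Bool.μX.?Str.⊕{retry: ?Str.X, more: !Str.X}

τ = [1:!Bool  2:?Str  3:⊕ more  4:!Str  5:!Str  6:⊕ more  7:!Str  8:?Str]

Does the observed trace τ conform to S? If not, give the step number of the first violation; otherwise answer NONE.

5

step 1: !Bool  ok  residual = μX.…
step 2: ?Str  ok  residual = ⊕{retry: ?Str.μX.…, more: !Str.μX.…}
step 3: ⊕ more  ok  residual = !Str.μX.…
step 4: !Str  ok  residual = μX.…
step 5: got !Str, protocol expects ?Str  ✗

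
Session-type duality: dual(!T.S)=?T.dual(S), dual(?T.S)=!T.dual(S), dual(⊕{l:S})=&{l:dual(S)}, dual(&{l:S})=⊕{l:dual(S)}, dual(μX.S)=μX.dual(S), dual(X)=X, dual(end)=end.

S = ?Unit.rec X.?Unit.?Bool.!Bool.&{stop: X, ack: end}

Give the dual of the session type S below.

?Unit = !Unit
  rec X = rec X  (binder kept)
    ?Unit = !Unit
      ?Bool = !Bool
        !Bool = ?Bool
          &{stop,ack} = +{stop,ack}  (offer→select)
            [stop]
              X self-dual
            [ack]
              end self-dual

!Unit.rec X.!Unit.!Bool.?Bool.+{stop: X, ack: end}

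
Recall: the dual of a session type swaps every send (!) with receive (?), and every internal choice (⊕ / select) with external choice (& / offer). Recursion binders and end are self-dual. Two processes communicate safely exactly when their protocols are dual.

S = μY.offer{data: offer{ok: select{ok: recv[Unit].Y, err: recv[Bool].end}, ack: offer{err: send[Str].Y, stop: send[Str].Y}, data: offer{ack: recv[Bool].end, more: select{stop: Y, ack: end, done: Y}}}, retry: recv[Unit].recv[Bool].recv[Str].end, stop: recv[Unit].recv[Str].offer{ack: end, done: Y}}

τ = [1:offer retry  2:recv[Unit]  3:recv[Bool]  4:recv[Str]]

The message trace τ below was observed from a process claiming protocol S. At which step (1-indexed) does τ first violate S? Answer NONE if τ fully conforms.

NONE

[1] offer retry  match  residual = recv[Unit].recv[Bool].recv[Str].end
[2] recv[Unit]  match  residual = recv[Bool].recv[Str].end
[3] recv[Bool]  match  residual = recv[Str].end
[4] recv[Str]  match  residual = end
trace exhausted — no violation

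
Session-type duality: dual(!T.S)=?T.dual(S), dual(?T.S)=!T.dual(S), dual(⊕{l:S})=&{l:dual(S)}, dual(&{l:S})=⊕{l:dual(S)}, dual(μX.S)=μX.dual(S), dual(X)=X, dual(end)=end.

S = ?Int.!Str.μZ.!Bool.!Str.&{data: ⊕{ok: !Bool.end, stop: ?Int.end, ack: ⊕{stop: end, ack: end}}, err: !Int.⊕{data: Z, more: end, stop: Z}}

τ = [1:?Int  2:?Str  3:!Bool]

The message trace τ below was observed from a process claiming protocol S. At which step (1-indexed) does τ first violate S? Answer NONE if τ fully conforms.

[1] ?Int  ✓  cont: !Str.μZ.…
[2] got ?Str, protocol expects !Str  ✗

2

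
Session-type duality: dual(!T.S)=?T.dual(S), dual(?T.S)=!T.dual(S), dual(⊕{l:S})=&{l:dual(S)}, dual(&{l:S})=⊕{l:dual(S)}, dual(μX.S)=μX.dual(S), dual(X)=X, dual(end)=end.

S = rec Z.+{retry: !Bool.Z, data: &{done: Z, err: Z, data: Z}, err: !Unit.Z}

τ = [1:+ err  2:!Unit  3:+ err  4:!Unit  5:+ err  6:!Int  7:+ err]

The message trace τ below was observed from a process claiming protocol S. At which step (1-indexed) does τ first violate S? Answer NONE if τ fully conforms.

@1 + err  ✓  cont: !Unit.rec Z.…
@2 !Unit  ✓  cont: rec Z.…
@3 + err  ✓  cont: !Unit.rec Z.…
@4 !Unit  ✓  cont: rec Z.…
@5 + err  ✓  cont: !Unit.rec Z.…
@6 got !Int, protocol expects !Unit  ✗

6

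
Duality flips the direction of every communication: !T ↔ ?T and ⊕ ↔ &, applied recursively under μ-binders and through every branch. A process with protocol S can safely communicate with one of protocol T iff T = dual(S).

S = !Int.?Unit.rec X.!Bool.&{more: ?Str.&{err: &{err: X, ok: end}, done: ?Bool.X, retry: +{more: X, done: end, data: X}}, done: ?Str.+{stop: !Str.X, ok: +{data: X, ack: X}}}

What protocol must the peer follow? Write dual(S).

?Int.!Unit.rec X.?Bool.+{more: !Str.+{err: +{err: X, ok: end}, done: !Bool.X, retry: &{more: X, done: end, data: X}}, done: !Str.&{stop: ?Str.X, ok: &{data: X, ack: X}}}

!Int ↦ ?Int
  ?Unit ↦ !Unit
    rec X ↦ rec X  (rec unchanged)
      !Bool ↦ ?Bool
        &{more,done} ↦ +{more,done}  (&→⊕)
          • more:
            ?Str ↦ !Str
              &{err,done,retry} ↦ +{err,done,retry}  (&→⊕)
                • err:
                  &{err,ok} ↦ +{err,ok}  (&→⊕)
                    • err:
                      X ↦ X
                    • ok:
                      end ↦ end
                • done:
                  ?Bool ↦ !Bool
                    X ↦ X
                • retry:
                  +{more,done,data} ↦ &{more,done,data}  (internal→external)
                    • more:
                      X ↦ X
                    • done:
                      end ↦ end
                    • data:
                      X ↦ X
          • done:
            ?Str ↦ !Str
              +{stop,ok} ↦ &{stop,ok}  (internal→external)
                • stop:
                  !Str ↦ ?Str
                    X ↦ X
                • ok:
                  +{data,ack} ↦ &{data,ack}  (internal→external)
                    • data:
                      X ↦ X
                    • ack:
                      X ↦ X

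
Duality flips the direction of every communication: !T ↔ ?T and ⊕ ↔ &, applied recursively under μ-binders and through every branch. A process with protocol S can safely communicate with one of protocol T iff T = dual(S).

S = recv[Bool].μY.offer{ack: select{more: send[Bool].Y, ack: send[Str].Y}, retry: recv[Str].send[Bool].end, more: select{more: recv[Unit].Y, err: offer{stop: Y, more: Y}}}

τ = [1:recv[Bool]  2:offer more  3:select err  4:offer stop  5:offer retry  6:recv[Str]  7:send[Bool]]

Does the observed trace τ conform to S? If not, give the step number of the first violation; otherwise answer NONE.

[1] recv[Bool]  ✓  state: μY.…
[2] offer more  ✓  state: select{more: recv[Unit].μY.…, err: offer{stop: μY.…, more: μY.…}}
[3] select err  ✓  state: offer{stop: μY.…, more: μY.…}
[4] offer stop  ✓  state: μY.…
[5] offer retry  ✓  state: recv[Str].send[Bool].end
[6] recv[Str]  ✓  state: send[Bool].end
[7] send[Bool]  ✓  state: end
τ conforms to S (length 7)

NONE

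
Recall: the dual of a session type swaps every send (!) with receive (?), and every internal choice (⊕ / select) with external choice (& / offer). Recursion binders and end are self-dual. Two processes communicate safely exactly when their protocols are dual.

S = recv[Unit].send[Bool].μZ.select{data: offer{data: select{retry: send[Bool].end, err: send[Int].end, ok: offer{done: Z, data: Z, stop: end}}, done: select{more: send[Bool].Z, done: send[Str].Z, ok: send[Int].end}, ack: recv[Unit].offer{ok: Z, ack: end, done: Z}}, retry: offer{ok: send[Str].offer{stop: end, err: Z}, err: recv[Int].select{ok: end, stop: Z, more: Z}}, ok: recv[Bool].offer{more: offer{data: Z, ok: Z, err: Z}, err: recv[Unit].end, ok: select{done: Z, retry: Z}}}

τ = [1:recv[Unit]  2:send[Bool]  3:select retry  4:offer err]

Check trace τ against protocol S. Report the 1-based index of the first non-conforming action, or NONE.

step 1: recv[Unit]  ok  cont: send[Bool].μZ.…
step 2: send[Bool]  ok  cont: μZ.…
step 3: select retry  ok  cont: offer{ok: send[Str].offer{stop: end, err: μZ.…}, err: recv[Int].select{ok: end, stop: μZ.…, more: μZ.…}}
step 4: offer err  ok  cont: recv[Int].select{ok: end, stop: μZ.…, more: μZ.…}
all 4 steps conform

NONE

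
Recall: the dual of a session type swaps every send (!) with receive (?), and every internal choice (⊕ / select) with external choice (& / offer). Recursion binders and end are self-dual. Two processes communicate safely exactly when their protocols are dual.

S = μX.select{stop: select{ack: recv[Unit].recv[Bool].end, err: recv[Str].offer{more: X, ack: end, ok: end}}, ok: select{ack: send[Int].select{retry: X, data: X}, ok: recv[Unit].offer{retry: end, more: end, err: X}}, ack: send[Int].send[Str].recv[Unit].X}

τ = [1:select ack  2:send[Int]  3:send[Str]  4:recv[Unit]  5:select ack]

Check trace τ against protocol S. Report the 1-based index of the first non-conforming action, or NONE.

NONE

[1] select ack  ✓  cont: send[Int].send[Str].recv[Unit].μX.…
[2] send[Int]  ✓  cont: send[Str].recv[Unit].μX.…
[3] send[Str]  ✓  cont: recv[Unit].μX.…
[4] recv[Unit]  ✓  cont: μX.…
[5] select ack  ✓  cont: send[Int].send[Str].recv[Unit].μX.…
τ conforms to S (length 5)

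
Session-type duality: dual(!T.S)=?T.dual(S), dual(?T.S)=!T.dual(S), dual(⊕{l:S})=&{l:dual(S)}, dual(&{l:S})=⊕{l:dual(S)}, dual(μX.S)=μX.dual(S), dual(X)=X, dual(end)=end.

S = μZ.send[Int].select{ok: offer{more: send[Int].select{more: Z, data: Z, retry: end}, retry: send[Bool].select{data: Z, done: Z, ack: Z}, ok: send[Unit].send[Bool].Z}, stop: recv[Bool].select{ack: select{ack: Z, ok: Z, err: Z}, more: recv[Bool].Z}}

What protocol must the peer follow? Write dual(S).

μZ.recv[Int].offer{ok: select{more: recv[Int].offer{more: Z, data: Z, retry: end}, retry: recv[Bool].offer{data: Z, done: Z, ack: Z}, ok: recv[Unit].recv[Bool].Z}, stop: send[Bool].offer{ack: offer{ack: Z, ok: Z, err: Z}, more: send[Bool].Z}}

μZ → μZ  (rec unchanged)
  send[Int] → recv[Int]
    select{ok,stop} → offer{ok,stop}  (internal→external)
      [ok]
        offer{more,retry,ok} → select{more,retry,ok}  (&→⊕)
          [more]
            send[Int] → recv[Int]
              select{more,data,retry} → offer{more,data,retry}  (internal→external)
                [more]
                  Z ↦ Z
                [data]
                  Z ↦ Z
                [retry]
                  end ↦ end
          [retry]
            send[Bool] → recv[Bool]
              select{data,done,ack} → offer{data,done,ack}  (internal→external)
                [data]
                  Z ↦ Z
                [done]
                  Z ↦ Z
                [ack]
                  Z ↦ Z
          [ok]
            send[Unit] → recv[Unit]
              send[Bool] → recv[Bool]
                Z ↦ Z
      [stop]
        recv[Bool] → send[Bool]
          select{ack,more} → offer{ack,more}  (internal→external)
            [ack]
              select{ack,ok,err} → offer{ack,ok,err}  (internal→external)
                [ack]
                  Z ↦ Z
                [ok]
                  Z ↦ Z
                [err]
                  Z ↦ Z
            [more]
              recv[Bool] → send[Bool]
                Z ↦ Z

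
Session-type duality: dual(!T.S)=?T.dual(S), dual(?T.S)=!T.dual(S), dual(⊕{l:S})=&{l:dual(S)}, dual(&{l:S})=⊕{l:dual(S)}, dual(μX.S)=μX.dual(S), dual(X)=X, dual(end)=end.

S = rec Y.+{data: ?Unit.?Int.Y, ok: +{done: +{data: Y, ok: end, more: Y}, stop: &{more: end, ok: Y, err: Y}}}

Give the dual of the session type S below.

rec Y.&{data: !Unit.!Int.Y, ok: &{done: &{data: Y, ok: end, more: Y}, stop: +{more: end, ok: Y, err: Y}}}

rec Y = rec Y  (binder kept)
  +{data,ok} = &{data,ok}  (⊕→&)
    [data]
      ?Unit = !Unit
        ?Int = !Int
          Y ↦ Y
    [ok]
      +{done,stop} = &{done,stop}  (⊕→&)
        [done]
          +{data,ok,more} = &{data,ok,more}  (⊕→&)
            [data]
              Y ↦ Y
            [ok]
              end ↦ end
            [more]
              Y ↦ Y
        [stop]
          &{more,ok,err} = +{more,ok,err}  (&→⊕)
            [more]
              end ↦ end
            [ok]
              Y ↦ Y
            [err]
              Y ↦ Y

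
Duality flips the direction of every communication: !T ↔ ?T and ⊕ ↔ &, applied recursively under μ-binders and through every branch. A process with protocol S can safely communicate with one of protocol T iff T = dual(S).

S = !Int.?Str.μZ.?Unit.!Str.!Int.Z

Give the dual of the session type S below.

!Int ↦ ?Int
  ?Str ↦ !Str
    μZ ↦ μZ  (rec unchanged)
      ?Unit ↦ !Unit
        !Str ↦ ?Str
          !Int ↦ ?Int
            Z self-dual

?Int.!Str.μZ.!Unit.?Str.?Int.Z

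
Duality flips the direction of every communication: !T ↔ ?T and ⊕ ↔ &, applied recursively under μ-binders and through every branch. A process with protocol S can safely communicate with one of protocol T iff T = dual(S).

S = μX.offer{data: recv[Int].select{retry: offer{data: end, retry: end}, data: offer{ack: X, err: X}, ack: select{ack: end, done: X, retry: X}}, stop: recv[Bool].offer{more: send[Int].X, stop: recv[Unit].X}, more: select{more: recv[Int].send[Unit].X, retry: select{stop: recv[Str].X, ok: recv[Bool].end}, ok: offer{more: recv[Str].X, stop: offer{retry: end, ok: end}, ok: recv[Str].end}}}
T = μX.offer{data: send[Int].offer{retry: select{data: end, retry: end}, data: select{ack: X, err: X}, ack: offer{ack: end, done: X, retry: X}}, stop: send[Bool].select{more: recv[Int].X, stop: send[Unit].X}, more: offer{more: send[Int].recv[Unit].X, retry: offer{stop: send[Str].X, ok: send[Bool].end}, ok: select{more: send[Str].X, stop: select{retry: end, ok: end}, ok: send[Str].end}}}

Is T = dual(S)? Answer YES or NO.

μX ‖ μX  ok (μ self-dual)
  offer{data,stop,more} ‖ offer{data,stop,more}  ✗ choice polarity not flipped — not dual

NO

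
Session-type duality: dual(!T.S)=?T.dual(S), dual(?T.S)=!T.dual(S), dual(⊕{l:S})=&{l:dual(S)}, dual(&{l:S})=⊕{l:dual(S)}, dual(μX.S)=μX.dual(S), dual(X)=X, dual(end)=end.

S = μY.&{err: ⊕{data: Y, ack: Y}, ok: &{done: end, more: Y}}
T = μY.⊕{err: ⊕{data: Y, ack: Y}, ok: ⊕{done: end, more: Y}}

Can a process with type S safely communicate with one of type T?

NO

μY vs μY  match (rec unchanged)
  &{err,ok} vs ⊕{err,ok}  match label sets agree
    case err:
      ⊕{data,ack} vs ⊕{data,ack}  ✗ choice polarity not flipped — not dual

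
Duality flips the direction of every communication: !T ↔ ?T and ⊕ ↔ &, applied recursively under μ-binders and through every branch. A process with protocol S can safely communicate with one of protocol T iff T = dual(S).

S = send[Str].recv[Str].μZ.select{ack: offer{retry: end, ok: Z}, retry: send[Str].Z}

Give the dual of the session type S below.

send[Str] = recv[Str]
  recv[Str] = send[Str]
    μZ = μZ  (μ self-dual)
      select{ack,retry} = offer{ack,retry}  (internal→external)
        case ack:
          offer{retry,ok} = select{retry,ok}  (offer→select)
            case retry:
              end ↦ end
            case ok:
              Z ↦ Z
        case retry:
          send[Str] = recv[Str]
            Z ↦ Z

recv[Str].send[Str].μZ.offer{ack: select{retry: end, ok: Z}, retry: recv[Str].Z}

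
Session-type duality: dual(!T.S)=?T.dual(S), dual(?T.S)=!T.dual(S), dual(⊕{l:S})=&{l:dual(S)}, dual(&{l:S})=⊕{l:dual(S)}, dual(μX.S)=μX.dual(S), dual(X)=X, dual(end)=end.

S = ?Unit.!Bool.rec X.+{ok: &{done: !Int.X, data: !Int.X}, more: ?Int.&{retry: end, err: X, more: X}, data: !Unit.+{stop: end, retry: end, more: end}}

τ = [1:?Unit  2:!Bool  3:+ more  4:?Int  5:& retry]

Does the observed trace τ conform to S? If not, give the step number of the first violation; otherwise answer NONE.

NONE

step 1: ?Unit  ✓  cont: !Bool.rec X.…
step 2: !Bool  ✓  cont: rec X.…
step 3: + more  ✓  cont: ?Int.&{retry: end, err: rec X.…, more: rec X.…}
step 4: ?Int  ✓  cont: &{retry: end, err: rec X.…, more: rec X.…}
step 5: & retry  ✓  cont: end
τ conforms to S (length 5)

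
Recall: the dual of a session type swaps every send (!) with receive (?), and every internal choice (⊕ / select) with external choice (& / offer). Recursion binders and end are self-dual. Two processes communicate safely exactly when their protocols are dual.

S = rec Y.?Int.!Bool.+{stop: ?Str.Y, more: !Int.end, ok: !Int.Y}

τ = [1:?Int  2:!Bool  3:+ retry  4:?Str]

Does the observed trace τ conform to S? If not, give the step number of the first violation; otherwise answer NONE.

3

step 1: ?Int  ✓  residual = !Bool.+{stop: ?Str.rec Y.…, more: !Int.end, ok: !Int.rec Y.…}
step 2: !Bool  ✓  residual = +{stop: ?Str.rec Y.…, more: !Int.end, ok: !Int.rec Y.…}
step 3: got + retry, protocol expects + stop or + more or + ok  ✗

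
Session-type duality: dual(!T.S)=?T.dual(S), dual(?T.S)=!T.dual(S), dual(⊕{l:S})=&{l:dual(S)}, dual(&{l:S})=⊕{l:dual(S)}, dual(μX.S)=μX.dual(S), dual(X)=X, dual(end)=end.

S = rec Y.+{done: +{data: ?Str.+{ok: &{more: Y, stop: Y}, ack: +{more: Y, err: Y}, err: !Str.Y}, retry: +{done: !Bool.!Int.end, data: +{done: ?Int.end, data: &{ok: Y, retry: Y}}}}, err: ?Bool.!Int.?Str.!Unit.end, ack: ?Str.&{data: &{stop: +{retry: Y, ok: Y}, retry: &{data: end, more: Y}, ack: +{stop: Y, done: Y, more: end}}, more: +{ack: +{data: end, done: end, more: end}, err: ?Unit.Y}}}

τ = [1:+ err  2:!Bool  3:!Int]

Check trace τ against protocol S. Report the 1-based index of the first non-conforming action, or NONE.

@1 + err  ok  residual = ?Bool.!Int.?Str.!Unit.end
@2 got !Bool, protocol expects ?Bool  ✗

2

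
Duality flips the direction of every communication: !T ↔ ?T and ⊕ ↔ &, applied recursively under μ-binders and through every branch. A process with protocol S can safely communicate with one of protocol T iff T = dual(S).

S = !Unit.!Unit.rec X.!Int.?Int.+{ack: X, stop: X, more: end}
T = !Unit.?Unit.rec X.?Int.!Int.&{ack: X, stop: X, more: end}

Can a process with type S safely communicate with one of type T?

NO

!Unit vs !Unit  ✗ same direction on both sides — not dual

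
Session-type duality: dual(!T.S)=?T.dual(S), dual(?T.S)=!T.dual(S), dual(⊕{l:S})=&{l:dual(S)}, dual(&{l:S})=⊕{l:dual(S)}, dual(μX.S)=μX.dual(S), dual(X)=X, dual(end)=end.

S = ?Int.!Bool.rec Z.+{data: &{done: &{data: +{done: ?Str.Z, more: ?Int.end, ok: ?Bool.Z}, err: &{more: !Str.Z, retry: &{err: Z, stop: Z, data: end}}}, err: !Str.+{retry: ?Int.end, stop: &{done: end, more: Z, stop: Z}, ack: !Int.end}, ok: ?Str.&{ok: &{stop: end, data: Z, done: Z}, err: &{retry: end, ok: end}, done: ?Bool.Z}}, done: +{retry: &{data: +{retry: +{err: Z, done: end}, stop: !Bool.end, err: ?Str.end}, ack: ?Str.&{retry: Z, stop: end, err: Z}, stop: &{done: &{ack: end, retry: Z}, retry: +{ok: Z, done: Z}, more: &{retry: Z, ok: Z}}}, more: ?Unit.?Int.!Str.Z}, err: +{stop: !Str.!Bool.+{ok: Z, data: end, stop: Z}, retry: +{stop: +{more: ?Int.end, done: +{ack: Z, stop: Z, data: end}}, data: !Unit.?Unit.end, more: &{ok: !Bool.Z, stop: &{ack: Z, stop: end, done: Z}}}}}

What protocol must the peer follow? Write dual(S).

!Int.?Bool.rec Z.&{data: +{done: +{data: &{done: !Str.Z, more: !Int.end, ok: !Bool.Z}, err: +{more: ?Str.Z, retry: +{err: Z, stop: Z, data: end}}}, err: ?Str.&{retry: !Int.end, stop: +{done: end, more: Z, stop: Z}, ack: ?Int.end}, ok: !Str.+{ok: +{stop: end, data: Z, done: Z}, err: +{retry: end, ok: end}, done: !Bool.Z}}, done: &{retry: +{data: &{retry: &{err: Z, done: end}, stop: ?Bool.end, err: !Str.end}, ack: !Str.+{retry: Z, stop: end, err: Z}, stop: +{done: +{ack: end, retry: Z}, retry: &{ok: Z, done: Z}, more: +{retry: Z, ok: Z}}}, more: !Unit.!Int.?Str.Z}, err: &{stop: ?Str.?Bool.&{ok: Z, data: end, stop: Z}, retry: &{stop: &{more: !Int.end, done: &{ack: Z, stop: Z, data: end}}, data: ?Unit.!Unit.end, more: +{ok: ?Bool.Z, stop: +{ack: Z, stop: end, done: Z}}}}}

?Int = !Int
  !Bool = ?Bool
    rec Z = rec Z  (μ self-dual)
      +{data,done,err} = &{data,done,err}  (internal→external)
        [data]
          &{done,err,ok} = +{done,err,ok}  (offer→select)
            [done]
              &{data,err} = +{data,err}  (offer→select)
                [data]
                  +{done,more,ok} = &{done,more,ok}  (internal→external)
                    [done]
                      ?Str = !Str
                        Z self-dual
                    [more]
                      ?Int = !Int
                        end self-dual
                    [ok]
                      ?Bool = !Bool
                        Z self-dual
                [err]
                  &{more,retry} = +{more,retry}  (offer→select)
                    [more]
                      !Str = ?Str
                        Z self-dual
                    [retry]
                      &{err,stop,data} = +{err,stop,data}  (offer→select)
                        [err]
                          Z self-dual
                        [stop]
                          Z self-dual
                        [data]
                          end self-dual
            [err]
              !Str = ?Str
                +{retry,stop,ack} = &{retry,stop,ack}  (internal→external)
                  [retry]
                    ?Int = !Int
                      end self-dual
                  [stop]
                    &{done,more,stop} = +{done,more,stop}  (offer→select)
                      [done]
                        end self-dual
                      [more]
                        Z self-dual
                      [stop]
                        Z self-dual
                  [ack]
                    !Int = ?Int
                      end self-dual
            [ok]
              ?Str = !Str
                &{ok,err,done} = +{ok,err,done}  (offer→select)
                  [ok]
                    &{stop,data,done} = +{stop,data,done}  (offer→select)
                      [stop]
                        end self-dual
                      [data]
                        Z self-dual
                      [done]
                        Z self-dual
                  [err]
                    &{retry,ok} = +{retry,ok}  (offer→select)
                      [retry]
                        end self-dual
                      [ok]
                        end self-dual
                  [done]
                    ?Bool = !Bool
                      Z self-dual
        [done]
          +{retry,more} = &{retry,more}  (internal→external)
            [retry]
              &{data,ack,stop} = +{data,ack,stop}  (offer→select)
                [data]
                  +{retry,stop,err} = &{retry,stop,err}  (internal→external)
                    [retry]
                      +{err,done} = &{err,done}  (internal→external)
                        [err]
                          Z self-dual
                        [done]
                          end self-dual
                    [stop]
                      !Bool = ?Bool
                        end self-dual
                    [err]
                      ?Str = !Str
                        end self-dual
                [ack]
                  ?Str = !Str
                    &{retry,stop,err} = +{retry,stop,err}  (offer→select)
                      [retry]
                        Z self-dual
                      [stop]
                        end self-dual
                      [err]
                        Z self-dual
                [stop]
                  &{done,retry,more} = +{done,retry,more}  (offer→select)
                    [done]
                      &{ack,retry} = +{ack,retry}  (offer→select)
                        [ack]
                          end self-dual
                        [retry]
                          Z self-dual
                    [retry]
                      +{ok,done} = &{ok,done}  (internal→external)
                        [ok]
                          Z self-dual
                        [done]
                          Z self-dual
                    [more]
                      &{retry,ok} = +{retry,ok}  (offer→select)
                        [retry]
                          Z self-dual
                        [ok]
                          Z self-dual
            [more]
              ?Unit = !Unit
                ?Int = !Int
                  !Str = ?Str
                    Z self-dual
        [err]
          +{stop,retry} = &{stop,retry}  (internal→external)
            [stop]
              !Str = ?Str
                !Bool = ?Bool
                  +{ok,data,stop} = &{ok,data,stop}  (internal→external)
                    [ok]
                      Z self-dual
                    [data]
                      end self-dual
                    [stop]
                      Z self-dual
            [retry]
              +{stop,data,more} = &{stop,data,more}  (internal→external)
                [stop]
                  +{more,done} = &{more,done}  (internal→external)
                    [more]
                      ?Int = !Int
                        end self-dual
                    [done]
                      +{ack,stop,data} = &{ack,stop,data}  (internal→external)
                        [ack]
                          Z self-dual
                        [stop]
                          Z self-dual
                        [data]
                          end self-dual
                [data]
                  !Unit = ?Unit
                    ?Unit = !Unit
                      end self-dual
                [more]
                  &{ok,stop} = +{ok,stop}  (offer→select)
                    [ok]
                      !Bool = ?Bool
                        Z self-dual
                    [stop]
                      &{ack,stop,done} = +{ack,stop,done}  (offer→select)
                        [ack]
                          Z self-dual
                        [stop]
                          end self-dual
                        [done]
                          Z self-dual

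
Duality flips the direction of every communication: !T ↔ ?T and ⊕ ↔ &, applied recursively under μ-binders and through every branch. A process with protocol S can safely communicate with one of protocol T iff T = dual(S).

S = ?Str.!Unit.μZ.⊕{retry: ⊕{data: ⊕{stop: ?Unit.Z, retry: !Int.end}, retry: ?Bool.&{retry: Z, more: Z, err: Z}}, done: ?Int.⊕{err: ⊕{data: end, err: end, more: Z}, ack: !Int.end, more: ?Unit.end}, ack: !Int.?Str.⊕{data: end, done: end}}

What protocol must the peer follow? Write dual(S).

!Str.?Unit.μZ.&{retry: &{data: &{stop: !Unit.Z, retry: ?Int.end}, retry: !Bool.⊕{retry: Z, more: Z, err: Z}}, done: !Int.&{err: &{data: end, err: end, more: Z}, ack: ?Int.end, more: !Unit.end}, ack: ?Int.!Str.&{data: end, done: end}}

?Str → !Str
  !Unit → ?Unit
    μZ → μZ  (μ self-dual)
      ⊕{retry,done,ack} → &{retry,done,ack}  (select→offer)
        [retry]
          ⊕{data,retry} → &{data,retry}  (select→offer)
            [data]
              ⊕{stop,retry} → &{stop,retry}  (select→offer)
                [stop]
                  ?Unit → !Unit
                    dual(Z) = Z
                [retry]
                  !Int → ?Int
                    dual(end) = end
            [retry]
              ?Bool → !Bool
                &{retry,more,err} → ⊕{retry,more,err}  (offer→select)
                  [retry]
                    dual(Z) = Z
                  [more]
                    dual(Z) = Z
                  [err]
                    dual(Z) = Z
        [done]
          ?Int → !Int
            ⊕{err,ack,more} → &{err,ack,more}  (select→offer)
              [err]
                ⊕{data,err,more} → &{data,err,more}  (select→offer)
                  [data]
                    dual(end) = end
                  [err]
                    dual(end) = end
                  [more]
                    dual(Z) = Z
              [ack]
                !Int → ?Int
                  dual(end) = end
              [more]
                ?Unit → !Unit
                  dual(end) = end
        [ack]
          !Int → ?Int
            ?Str → !Str
              ⊕{data,done} → &{data,done}  (select→offer)
                [data]
                  dual(end) = end
                [done]
                  dual(end) = end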